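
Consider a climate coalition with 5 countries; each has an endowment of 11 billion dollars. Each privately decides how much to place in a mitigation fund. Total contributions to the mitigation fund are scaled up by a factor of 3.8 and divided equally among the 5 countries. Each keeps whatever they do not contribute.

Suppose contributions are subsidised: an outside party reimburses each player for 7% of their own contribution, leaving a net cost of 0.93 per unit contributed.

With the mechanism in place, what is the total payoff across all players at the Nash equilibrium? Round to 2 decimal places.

55.00 billion dollars

With the mechanism, a contributed unit returns (3.8/5) / 0.93 = 0.8172 per unit of net cost — still below 1 — so contributing 0 remains dominant for every player.
At the Nash equilibrium no one contributes; group total payoff = 5 × 11 = 55.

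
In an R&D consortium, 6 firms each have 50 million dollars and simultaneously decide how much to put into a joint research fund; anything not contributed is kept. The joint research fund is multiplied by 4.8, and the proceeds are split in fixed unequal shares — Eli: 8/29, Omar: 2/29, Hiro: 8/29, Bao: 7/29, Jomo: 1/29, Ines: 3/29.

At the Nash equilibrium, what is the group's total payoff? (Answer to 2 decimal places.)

A player with share s gets back 4.8·s per unit contributed, so full contribution is dominant for anyone with s > 1/4.8 = 0.2083 and zero contribution is dominant for anyone below.
Eli, Hiro and Bao clear that bar, contributing 50 each; the remaining 3 contribute 0. Total contributed: 150.
The joint research fund pays out 4.8 × 150 = 720.00 in total (split across the unequal shares, but the aggregate is all that matters for the group sum).
The 3 free-riders keep 50 each, adding 150. Group total = 150 + 720.00 = 870.00.

870.00 million dollars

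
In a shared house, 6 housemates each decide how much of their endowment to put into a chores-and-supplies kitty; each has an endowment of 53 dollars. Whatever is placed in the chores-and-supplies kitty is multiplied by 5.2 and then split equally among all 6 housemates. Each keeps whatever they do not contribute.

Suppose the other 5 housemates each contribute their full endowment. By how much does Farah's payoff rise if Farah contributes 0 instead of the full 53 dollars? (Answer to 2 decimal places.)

7.07 dollars

Switching from a contribution of 53 to 0 lets Farah keep an extra 53 dollars, but lowers the chores-and-supplies kitty by 53, which costs Farah their own share of that drop: 5.2/6 × 53 = 45.93.
Net gain = 53 − 45.93 = 7.07. The private return per contributed unit (0.8667) is below 1, so free-riding is indeed the best response regardless of what the others do.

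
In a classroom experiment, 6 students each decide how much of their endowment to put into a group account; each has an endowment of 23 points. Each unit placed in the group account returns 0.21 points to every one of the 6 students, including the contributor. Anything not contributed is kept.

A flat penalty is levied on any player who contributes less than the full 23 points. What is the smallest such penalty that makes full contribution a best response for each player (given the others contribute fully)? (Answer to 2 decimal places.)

Given the others contribute fully, the best deviation is to contribute 0 (any partial contribution still incurs the fine and gives up units whose private return 0.21 is below 1).
Deviating from 23 to 0 saves 23 points but forfeits the deviator's share of the drop in the group account: 0.21 × 23 = 4.83.
So the deviation gain is 23 − 4.83 = 18.17, and the fine must be at least 18.17 points to wipe it out.

18.17 points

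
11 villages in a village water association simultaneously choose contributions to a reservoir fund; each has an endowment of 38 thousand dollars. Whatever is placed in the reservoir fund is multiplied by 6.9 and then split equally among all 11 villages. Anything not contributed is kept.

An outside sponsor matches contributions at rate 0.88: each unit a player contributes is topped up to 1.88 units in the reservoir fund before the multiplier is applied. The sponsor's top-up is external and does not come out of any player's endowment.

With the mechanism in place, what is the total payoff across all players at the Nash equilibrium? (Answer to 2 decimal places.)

5422.30 thousand dollars

Under the mechanism each unit contributed yields 6.9 × 1.88 / 11 = 1.1793 back to its contributor per unit of net cost, which exceeds 1, making full contribution the dominant choice for everyone.
So the Nash equilibrium is full contribution by all 11; the group earns 6.9 × 1.88 × 418 = 5422.30.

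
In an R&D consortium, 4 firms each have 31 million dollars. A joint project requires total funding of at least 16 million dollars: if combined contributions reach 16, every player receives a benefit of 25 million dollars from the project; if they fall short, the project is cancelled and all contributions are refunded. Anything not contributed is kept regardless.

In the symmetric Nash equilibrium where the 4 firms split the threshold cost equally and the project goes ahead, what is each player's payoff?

Equal share of the threshold: 16/4 = 4.
At this profile no one gains by cutting their contribution: any cut drops the total below 16, the project is cancelled, contributions are refunded, and the deviator ends with 31, which is less than 31 − 4 + 25 = 52. Contributing more than 4 just wastes the excess. So contributing exactly 4 is a best response.
Each player's payoff: 31 − 4 + 25 = 52.

52 million dollars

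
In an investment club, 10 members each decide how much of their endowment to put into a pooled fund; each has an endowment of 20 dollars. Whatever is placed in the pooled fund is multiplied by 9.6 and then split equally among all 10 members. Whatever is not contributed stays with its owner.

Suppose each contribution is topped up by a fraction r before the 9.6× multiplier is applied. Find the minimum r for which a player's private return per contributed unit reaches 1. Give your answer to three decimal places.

With matching at rate r, one contributed unit becomes (1 + r) in the pooled fund and returns 9.6 × (1 + r) / 10 to the contributor.
Setting this equal to 1: 1 + r = 10/9.6 = 1.0417.
So the minimum matching rate is r = 1.0417 − 1 = 0.042.

0.042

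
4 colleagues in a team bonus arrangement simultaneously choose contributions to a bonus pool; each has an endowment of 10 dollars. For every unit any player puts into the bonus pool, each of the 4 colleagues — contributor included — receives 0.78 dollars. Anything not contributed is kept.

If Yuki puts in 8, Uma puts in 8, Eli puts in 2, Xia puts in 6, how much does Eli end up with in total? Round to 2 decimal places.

26.72 dollars

Total contributed: 8 + 8 + 2 + 6 = 24.
Each receives 0.78 × 24 = 18.72 from the bonus pool.
Eli keeps 10 − 2 = 8, so Eli's payoff is 8 + 18.72 = 26.72.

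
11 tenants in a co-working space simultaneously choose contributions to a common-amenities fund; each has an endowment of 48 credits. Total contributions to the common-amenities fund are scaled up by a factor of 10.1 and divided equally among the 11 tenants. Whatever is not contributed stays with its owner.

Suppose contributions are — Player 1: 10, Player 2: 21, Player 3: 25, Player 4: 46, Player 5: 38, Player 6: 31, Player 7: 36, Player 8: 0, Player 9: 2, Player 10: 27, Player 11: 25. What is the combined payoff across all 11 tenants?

2903.10 credits

Total contributed: 10 + 21 + 25 + 46 + 38 + 31 + 36 + 0 + 2 + 27 + 25 = 261; total kept: 11 × 48 − 261 = 267.
The common-amenities fund pays out 10.1 × 261 = 2636.10 in aggregate.
Group total = 267 + 2636.10 = 2903.10.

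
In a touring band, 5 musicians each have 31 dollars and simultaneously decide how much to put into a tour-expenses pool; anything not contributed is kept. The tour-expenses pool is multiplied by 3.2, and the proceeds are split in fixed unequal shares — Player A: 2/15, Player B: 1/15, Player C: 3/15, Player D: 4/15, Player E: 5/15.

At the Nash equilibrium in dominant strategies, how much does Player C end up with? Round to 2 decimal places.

Each unit j contributes comes back to j as 3.2 × (j's share), so j prefers to contribute only if that share exceeds 1/3.2 = 0.3125; otherwise keeping the unit dominates.
Only Player E (5/15) clears that bar, contributing 31; the remaining 4 contribute 0. Total contributed: 31.
Player C keeps 31 and receives 3.2 × 31 × 3/15 = 19.84 from the tour-expenses pool, for a payoff of 50.84.

50.84 dollars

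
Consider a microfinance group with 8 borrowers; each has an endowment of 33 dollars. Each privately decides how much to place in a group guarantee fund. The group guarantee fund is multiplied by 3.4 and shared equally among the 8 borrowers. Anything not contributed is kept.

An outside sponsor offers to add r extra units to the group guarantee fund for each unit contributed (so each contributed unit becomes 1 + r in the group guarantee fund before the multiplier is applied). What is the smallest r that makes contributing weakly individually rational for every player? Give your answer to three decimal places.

1.353

With matching at rate r, one contributed unit becomes (1 + r) in the group guarantee fund and returns 3.4 × (1 + r) / 8 to the contributor.
Setting this equal to 1: 1 + r = 8/3.4 = 2.3529.
So the minimum matching rate is r = 2.3529 − 1 = 1.353.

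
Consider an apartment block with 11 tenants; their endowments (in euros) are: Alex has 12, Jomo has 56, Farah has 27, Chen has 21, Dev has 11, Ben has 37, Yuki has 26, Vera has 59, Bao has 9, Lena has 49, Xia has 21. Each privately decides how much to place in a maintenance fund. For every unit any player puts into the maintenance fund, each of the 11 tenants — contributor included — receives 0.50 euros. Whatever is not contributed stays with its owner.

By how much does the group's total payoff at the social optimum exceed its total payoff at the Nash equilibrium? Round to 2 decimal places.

1476.00 euros

The private return per contributed unit is 0.50 < 1 for everyone, so the Nash equilibrium is zero contribution and the group total is Σ E_j = 12 + 56 + 27 + 21 + 11 + 37 + 26 + 59 + 9 + 49 + 21 = 328.
Each contributed unit returns 5.500 to the group, so the social optimum is full contribution by everyone: group total = 5.500 × 328 = 1804.00.
Efficiency loss = (5.500 − 1) × 328 = 1476.00.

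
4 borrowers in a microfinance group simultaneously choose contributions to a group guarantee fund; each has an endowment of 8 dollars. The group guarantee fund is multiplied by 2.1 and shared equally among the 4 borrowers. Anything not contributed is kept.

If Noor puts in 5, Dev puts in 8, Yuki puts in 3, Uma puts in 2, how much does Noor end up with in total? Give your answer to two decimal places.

12.45 dollars

Total contributed: 5 + 8 + 3 + 2 = 18.
Each receives 2.1 × 18 / 4 = 9.45 from the group guarantee fund.
Noor keeps 8 − 5 = 3, so Noor's payoff is 3 + 9.45 = 12.45.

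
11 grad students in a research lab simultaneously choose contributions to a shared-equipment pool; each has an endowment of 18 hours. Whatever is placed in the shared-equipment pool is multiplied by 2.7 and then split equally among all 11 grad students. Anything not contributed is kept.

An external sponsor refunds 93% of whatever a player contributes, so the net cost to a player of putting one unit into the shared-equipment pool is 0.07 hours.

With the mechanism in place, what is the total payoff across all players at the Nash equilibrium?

718.74 hours

The effective private return per unit is now (2.7/11) / 0.07 = 3.5065 > 1, so every player's dominant strategy flips to full contribution.
At the Nash equilibrium everyone contributes 18. Group total payoff = 11 × (18 × 0.93 + 2.7 × 18) = 718.74.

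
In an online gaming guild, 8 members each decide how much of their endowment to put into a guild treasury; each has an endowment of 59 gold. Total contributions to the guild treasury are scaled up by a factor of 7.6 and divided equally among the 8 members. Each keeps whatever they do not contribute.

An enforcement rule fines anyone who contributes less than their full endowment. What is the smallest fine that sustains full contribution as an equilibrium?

2.95 gold

Given the others contribute fully, the best deviation is to contribute 0 (any partial contribution still incurs the fine and gives up units whose private return 0.9500 is below 1).
Deviating from 59 to 0 saves 59 gold but forfeits the deviator's share of the drop in the guild treasury: 7.6/8 × 59 = 56.05.
So the deviation gain is 59 − 56.05 = 2.95, and the fine must be at least 2.95 gold to wipe it out.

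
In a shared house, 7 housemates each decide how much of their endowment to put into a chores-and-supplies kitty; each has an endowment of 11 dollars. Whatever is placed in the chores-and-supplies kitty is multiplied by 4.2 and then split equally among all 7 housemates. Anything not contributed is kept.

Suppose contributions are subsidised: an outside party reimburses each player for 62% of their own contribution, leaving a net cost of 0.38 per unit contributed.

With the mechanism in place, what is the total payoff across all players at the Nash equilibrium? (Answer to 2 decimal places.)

371.14 dollars

Under the mechanism each unit contributed yields (4.2/7) / 0.38 = 1.5789 back to its contributor per unit of net cost, which exceeds 1, making full contribution the dominant choice for everyone.
So the Nash equilibrium is full contribution by all 7; the group earns 7 × (11 × 0.62 + 4.2 × 11) = 371.14.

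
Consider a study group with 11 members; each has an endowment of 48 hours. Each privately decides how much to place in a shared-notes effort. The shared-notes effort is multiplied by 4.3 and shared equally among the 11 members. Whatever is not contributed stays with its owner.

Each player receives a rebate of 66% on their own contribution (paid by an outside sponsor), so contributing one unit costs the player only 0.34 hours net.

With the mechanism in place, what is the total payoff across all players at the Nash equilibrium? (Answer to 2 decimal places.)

Under the mechanism each unit contributed yields (4.3/11) / 0.34 = 1.1497 back to its contributor per unit of net cost, which exceeds 1, making full contribution the dominant choice for everyone.
At the Nash equilibrium everyone contributes 48. Group total payoff = 11 × (48 × 0.66 + 4.3 × 48) = 2618.88.

2618.88 hours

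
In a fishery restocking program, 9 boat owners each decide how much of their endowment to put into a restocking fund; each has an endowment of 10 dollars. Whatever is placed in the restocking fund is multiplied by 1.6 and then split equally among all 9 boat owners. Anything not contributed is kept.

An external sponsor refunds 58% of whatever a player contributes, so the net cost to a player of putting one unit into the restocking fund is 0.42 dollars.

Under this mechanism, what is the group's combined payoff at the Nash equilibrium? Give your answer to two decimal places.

The effective private return is (1.6/9) / 0.42 = 0.4233, which is still under 1, so the mechanism doesn't change anyone's dominant strategy: zero contribution.
Everyone keeps their endowment and the group total is 9 × 10 = 90.

90.00 dollars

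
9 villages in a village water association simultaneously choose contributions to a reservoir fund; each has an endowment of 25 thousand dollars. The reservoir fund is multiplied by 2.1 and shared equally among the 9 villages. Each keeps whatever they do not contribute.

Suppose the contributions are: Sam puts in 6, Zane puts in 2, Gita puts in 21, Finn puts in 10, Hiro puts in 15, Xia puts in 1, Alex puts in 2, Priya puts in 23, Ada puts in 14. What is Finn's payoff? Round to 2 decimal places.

36.93 thousand dollars

Total contributed: 6 + 2 + 21 + 10 + 15 + 1 + 2 + 23 + 14 = 94.
Each receives 2.1 × 94 / 9 = 21.93 from the reservoir fund.
Finn keeps 25 − 10 = 15, so Finn's payoff is 15 + 21.93 = 36.93.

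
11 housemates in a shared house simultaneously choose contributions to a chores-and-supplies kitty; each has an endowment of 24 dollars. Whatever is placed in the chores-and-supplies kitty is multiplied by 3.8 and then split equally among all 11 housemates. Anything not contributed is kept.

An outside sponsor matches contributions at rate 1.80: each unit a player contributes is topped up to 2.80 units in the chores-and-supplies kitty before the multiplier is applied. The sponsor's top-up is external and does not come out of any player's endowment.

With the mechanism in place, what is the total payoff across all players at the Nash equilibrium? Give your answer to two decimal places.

The effective private return is 3.8 × 2.80 / 11 = 0.9673, which is still under 1, so the mechanism doesn't change anyone's dominant strategy: zero contribution.
Everyone keeps their endowment and the group total is 11 × 24 = 264.

264.00 dollars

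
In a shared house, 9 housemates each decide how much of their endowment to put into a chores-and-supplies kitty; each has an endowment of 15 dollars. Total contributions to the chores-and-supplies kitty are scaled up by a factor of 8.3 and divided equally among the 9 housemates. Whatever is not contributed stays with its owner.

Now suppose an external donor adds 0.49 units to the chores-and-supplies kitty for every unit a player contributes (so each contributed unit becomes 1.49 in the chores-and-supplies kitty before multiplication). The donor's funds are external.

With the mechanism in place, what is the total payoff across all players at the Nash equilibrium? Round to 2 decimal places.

1669.55 dollars

Under the mechanism each unit contributed yields 8.3 × 1.49 / 9 = 1.3741 back to its contributor per unit of net cost, which exceeds 1, making full contribution the dominant choice for everyone.
At the Nash equilibrium everyone contributes 15. Group total payoff = 8.3 × 1.49 × 135 = 1669.55.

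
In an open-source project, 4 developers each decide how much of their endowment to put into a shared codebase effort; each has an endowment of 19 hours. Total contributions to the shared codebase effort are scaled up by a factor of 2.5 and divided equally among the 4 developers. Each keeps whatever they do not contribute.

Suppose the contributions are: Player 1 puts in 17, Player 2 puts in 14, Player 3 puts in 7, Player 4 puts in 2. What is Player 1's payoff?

27.00 hours

Total contributed: 17 + 14 + 7 + 2 = 40.
Each receives 2.5 × 40 / 4 = 25.00 from the shared codebase effort.
Player 1 keeps 19 − 17 = 2, so Player 1's payoff is 2 + 25.00 = 27.00.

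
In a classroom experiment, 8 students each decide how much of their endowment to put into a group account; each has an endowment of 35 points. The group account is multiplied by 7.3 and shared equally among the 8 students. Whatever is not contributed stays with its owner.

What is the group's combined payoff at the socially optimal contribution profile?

2044.00 points

Each contributed unit returns 7.300 to the group as a whole (0.9125 to each of 8 players), which exceeds 1, so the social optimum is full contribution: group total = 7.300 × 280 = 2044.00.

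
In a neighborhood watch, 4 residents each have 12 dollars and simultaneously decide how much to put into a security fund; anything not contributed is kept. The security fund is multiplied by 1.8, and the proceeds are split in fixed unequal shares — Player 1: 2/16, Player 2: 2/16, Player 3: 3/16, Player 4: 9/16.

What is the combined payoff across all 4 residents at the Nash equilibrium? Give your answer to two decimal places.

Player j's private return per contributed unit is 1.8 × (j's share). Contributing is weakly dominant for j when that share is at least 1/1.8 = 0.5556, and contributing 0 is dominant otherwise.
Player 4 alone (share 9/16) is above the threshold, contributing 12; the remaining 3 contribute 0. Total contributed: 12.
The security fund pays out 1.8 × 12 = 21.60 in total (split across the unequal shares, but the aggregate is all that matters for the group sum).
The 3 free-riders keep 12 each, adding 36. Group total = 36 + 21.60 = 57.60.

57.60 dollars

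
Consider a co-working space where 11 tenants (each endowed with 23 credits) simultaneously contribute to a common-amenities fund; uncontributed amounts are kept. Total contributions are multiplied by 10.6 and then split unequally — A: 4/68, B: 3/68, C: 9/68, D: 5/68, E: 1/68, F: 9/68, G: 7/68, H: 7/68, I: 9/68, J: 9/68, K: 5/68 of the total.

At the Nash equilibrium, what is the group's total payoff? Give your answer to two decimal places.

Each unit j contributes comes back to j as 10.6 × (j's share), so j prefers to contribute only if that share exceeds 1/10.6 = 0.0943; otherwise keeping the unit dominates.
The shares above 0.0943 belong to C, F, G, H, I and J, contributing 23 each; the remaining 5 contribute 0. Total contributed: 138.
The common-amenities fund pays out 10.6 × 138 = 1462.80 in total (split across the unequal shares, but the aggregate is all that matters for the group sum).
The 5 free-riders keep 23 each, adding 115. Group total = 115 + 1462.80 = 1577.80.

1577.80 credits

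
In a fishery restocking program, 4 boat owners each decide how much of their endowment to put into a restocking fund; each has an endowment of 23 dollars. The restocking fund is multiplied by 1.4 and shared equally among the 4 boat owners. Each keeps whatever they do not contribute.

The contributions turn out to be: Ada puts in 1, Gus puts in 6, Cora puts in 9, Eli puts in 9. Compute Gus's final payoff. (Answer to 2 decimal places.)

25.75 dollars

Total contributed: 1 + 6 + 9 + 9 = 25.
Each receives 1.4 × 25 / 4 = 8.75 from the restocking fund.
Gus keeps 23 − 6 = 17, so Gus's payoff is 17 + 8.75 = 25.75.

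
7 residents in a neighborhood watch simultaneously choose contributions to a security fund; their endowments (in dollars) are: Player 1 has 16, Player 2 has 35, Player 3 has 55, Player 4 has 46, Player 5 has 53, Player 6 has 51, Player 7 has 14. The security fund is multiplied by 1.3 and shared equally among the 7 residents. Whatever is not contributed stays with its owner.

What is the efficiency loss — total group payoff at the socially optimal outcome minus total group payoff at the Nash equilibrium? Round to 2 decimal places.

81.00 dollars

The private return per contributed unit is 1.3/7 = 0.1857 < 1 for every player regardless of endowment, so the Nash equilibrium is zero contribution and the group total is Σ E_j = 16 + 35 + 55 + 46 + 53 + 51 + 14 = 270.
Each contributed unit returns 1.300 to the group, so the social optimum is full contribution by everyone: group total = 1.300 × 270 = 351.00.
Efficiency loss = (1.300 − 1) × 270 = 81.00.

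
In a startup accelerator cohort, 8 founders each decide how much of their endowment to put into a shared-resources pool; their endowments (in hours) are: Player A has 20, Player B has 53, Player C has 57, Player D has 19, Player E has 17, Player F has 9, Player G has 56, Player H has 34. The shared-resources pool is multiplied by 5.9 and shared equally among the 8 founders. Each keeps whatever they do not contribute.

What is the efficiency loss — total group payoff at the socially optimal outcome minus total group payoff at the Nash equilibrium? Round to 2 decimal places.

The private return per contributed unit is 5.9/8 = 0.7375 < 1 for every player regardless of endowment, so the Nash equilibrium is zero contribution and the group total is Σ E_j = 20 + 53 + 57 + 19 + 17 + 9 + 56 + 34 = 265.
Each contributed unit returns 5.900 to the group, so the social optimum is full contribution by everyone: group total = 5.900 × 265 = 1563.50.
Efficiency loss = (5.900 − 1) × 265 = 1298.50.

1298.50 hours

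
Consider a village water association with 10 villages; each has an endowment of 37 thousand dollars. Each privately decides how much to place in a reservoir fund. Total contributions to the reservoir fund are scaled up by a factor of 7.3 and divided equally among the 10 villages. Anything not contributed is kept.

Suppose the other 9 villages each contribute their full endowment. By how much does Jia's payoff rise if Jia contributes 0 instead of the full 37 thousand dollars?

Switching from a contribution of 37 to 0 lets Jia keep an extra 37 thousand dollars, but lowers the reservoir fund by 37, which costs Jia their own share of that drop: 7.3/10 × 37 = 27.01.
Net gain = 37 − 27.01 = 9.99. The private return per contributed unit (0.7300) is below 1, so free-riding is indeed the best response regardless of what the others do.

9.99 thousand dollars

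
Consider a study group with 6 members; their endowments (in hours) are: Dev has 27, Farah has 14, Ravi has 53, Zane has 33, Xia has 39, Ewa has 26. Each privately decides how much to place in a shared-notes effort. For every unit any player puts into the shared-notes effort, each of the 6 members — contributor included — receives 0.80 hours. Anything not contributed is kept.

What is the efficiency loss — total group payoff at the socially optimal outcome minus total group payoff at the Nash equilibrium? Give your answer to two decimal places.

729.60 hours

The private return per contributed unit is 0.80 < 1 for everyone, so the Nash equilibrium is zero contribution and the group total is Σ E_j = 27 + 14 + 53 + 33 + 39 + 26 = 192.
Each contributed unit returns 4.800 to the group, so the social optimum is full contribution by everyone: group total = 4.800 × 192 = 921.60.
Efficiency loss = (4.800 − 1) × 192 = 729.60.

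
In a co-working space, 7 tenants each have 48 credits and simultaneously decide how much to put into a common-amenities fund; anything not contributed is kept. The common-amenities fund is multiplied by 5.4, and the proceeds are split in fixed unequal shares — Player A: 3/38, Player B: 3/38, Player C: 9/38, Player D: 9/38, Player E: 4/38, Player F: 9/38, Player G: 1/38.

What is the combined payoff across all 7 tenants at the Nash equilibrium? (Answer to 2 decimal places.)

Player j's private return per contributed unit is 5.4 × (j's share). Contributing is weakly dominant for j when that share is at least 1/5.4 = 0.1852, and contributing 0 is dominant otherwise.
Player C, Player D and Player F are above the threshold, contributing 48 each; the remaining 4 contribute 0. Total contributed: 144.
The common-amenities fund pays out 5.4 × 144 = 777.60 in total (split across the unequal shares, but the aggregate is all that matters for the group sum).
The 4 free-riders keep 48 each, adding 192. Group total = 192 + 777.60 = 969.60.

969.60 credits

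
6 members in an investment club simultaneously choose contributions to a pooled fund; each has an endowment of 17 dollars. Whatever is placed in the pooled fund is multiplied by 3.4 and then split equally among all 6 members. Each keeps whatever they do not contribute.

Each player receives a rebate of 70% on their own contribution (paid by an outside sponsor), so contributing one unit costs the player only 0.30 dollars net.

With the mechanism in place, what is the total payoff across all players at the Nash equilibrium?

With the mechanism, a contributed unit returns (3.4/6) / 0.30 = 1.8889 per unit of net cost to the contributor — now above 1 — so contributing fully is weakly dominant for every player.
At the Nash equilibrium everyone contributes 17. Group total payoff = 6 × (17 × 0.70 + 3.4 × 17) = 418.20.

418.20 dollars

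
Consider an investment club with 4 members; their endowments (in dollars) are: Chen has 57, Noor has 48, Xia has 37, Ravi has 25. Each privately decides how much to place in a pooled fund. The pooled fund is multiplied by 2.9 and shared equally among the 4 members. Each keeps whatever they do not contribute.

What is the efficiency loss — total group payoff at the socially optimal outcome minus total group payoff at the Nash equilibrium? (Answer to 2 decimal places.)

317.30 dollars

The private return per contributed unit is 2.9/4 = 0.7250 < 1 for every player regardless of endowment, so the Nash equilibrium is zero contribution and the group total is Σ E_j = 57 + 48 + 37 + 25 = 167.
Each contributed unit returns 2.900 to the group, so the social optimum is full contribution by everyone: group total = 2.900 × 167 = 484.30.
Efficiency loss = (2.900 − 1) × 167 = 317.30.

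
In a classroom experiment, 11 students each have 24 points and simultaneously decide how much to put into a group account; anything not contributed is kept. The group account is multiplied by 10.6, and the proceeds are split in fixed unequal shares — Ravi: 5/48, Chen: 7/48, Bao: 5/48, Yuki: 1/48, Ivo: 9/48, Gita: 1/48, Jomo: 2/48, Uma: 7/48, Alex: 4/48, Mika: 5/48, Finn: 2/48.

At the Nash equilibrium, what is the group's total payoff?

1646.40 points

Each unit j contributes comes back to j as 10.6 × (j's share), so j prefers to contribute only if that share exceeds 1/10.6 = 0.0943; otherwise keeping the unit dominates.
Ravi, Chen, Bao, Ivo, Uma and Mika clear that bar, contributing 24 each; the remaining 5 contribute 0. Total contributed: 144.
The group account pays out 10.6 × 144 = 1526.40 in total (split across the unequal shares, but the aggregate is all that matters for the group sum).
The 5 free-riders keep 24 each, adding 120. Group total = 120 + 1526.40 = 1646.40.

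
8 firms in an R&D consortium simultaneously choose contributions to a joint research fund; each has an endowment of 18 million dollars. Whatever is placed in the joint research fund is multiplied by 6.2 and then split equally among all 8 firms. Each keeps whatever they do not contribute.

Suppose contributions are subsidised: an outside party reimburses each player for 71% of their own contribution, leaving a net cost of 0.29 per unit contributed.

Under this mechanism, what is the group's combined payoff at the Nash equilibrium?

995.04 million dollars

The effective private return per unit is now (6.2/8) / 0.29 = 2.6724 > 1, so every player's dominant strategy flips to full contribution.
At the Nash equilibrium everyone contributes 18. Group total payoff = 8 × (18 × 0.71 + 6.2 × 18) = 995.04.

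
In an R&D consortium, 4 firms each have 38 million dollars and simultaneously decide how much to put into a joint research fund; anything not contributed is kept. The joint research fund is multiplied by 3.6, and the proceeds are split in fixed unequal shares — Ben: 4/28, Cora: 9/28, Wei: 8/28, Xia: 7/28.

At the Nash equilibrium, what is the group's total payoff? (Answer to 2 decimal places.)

349.60 million dollars

A player with share s gets back 3.6·s per unit contributed, so full contribution is dominant for anyone with s > 1/3.6 = 0.2778 and zero contribution is dominant for anyone below.
The shares above 0.2778 belong to Cora and Wei, contributing 38 each; the remaining 2 contribute 0. Total contributed: 76.
The joint research fund pays out 3.6 × 76 = 273.60 in total (split across the unequal shares, but the aggregate is all that matters for the group sum).
The 2 free-riders keep 38 each, adding 76. Group total = 76 + 273.60 = 349.60.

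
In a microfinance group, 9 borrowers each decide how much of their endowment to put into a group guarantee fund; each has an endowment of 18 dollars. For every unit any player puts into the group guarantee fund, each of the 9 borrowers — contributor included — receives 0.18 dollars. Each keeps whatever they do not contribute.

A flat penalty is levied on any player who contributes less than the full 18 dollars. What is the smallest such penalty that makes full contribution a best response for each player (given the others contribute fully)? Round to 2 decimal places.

Given the others contribute fully, the best deviation is to contribute 0 (any partial contribution still incurs the fine and gives up units whose private return 0.18 is below 1).
Deviating from 18 to 0 saves 18 dollars but forfeits the deviator's share of the drop in the group guarantee fund: 0.18 × 18 = 3.24.
So the deviation gain is 18 − 3.24 = 14.76, and the fine must be at least 14.76 dollars to wipe it out.

14.76 dollars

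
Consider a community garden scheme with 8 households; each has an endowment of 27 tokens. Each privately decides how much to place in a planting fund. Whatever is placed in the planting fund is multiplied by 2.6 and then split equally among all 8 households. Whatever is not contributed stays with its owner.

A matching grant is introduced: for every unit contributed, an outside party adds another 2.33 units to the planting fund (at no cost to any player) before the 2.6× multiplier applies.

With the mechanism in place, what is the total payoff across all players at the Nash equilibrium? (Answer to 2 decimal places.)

1870.13 tokens

The effective private return per unit is now 2.6 × 3.33 / 8 = 1.0823 > 1, so every player's dominant strategy flips to full contribution.
So the Nash equilibrium is full contribution by all 8; the group earns 2.6 × 3.33 × 216 = 1870.13.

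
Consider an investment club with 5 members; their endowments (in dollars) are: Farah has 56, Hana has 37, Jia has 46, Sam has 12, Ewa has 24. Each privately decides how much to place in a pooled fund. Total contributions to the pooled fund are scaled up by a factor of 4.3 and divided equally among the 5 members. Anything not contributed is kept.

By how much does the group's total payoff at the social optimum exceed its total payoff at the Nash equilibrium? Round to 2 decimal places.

The private return per contributed unit is 4.3/5 = 0.8600 < 1 for every player regardless of endowment, so the Nash equilibrium is zero contribution and the group total is Σ E_j = 56 + 37 + 46 + 12 + 24 = 175.
Each contributed unit returns 4.300 to the group, so the social optimum is full contribution by everyone: group total = 4.300 × 175 = 752.50.
Efficiency loss = (4.300 − 1) × 175 = 577.50.

577.50 dollars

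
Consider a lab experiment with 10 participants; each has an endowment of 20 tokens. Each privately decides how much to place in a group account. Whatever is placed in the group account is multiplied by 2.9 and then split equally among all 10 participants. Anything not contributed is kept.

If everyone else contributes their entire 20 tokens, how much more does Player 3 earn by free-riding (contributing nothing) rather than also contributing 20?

Switching from a contribution of 20 to 0 lets Player 3 keep an extra 20 tokens, but lowers the group account by 20, which costs Player 3 their own share of that drop: 2.9/10 × 20 = 5.80.
Net gain = 20 − 5.80 = 14.20. The private return per contributed unit (0.2900) is below 1, so free-riding is indeed the best response regardless of what the others do.

14.20 tokens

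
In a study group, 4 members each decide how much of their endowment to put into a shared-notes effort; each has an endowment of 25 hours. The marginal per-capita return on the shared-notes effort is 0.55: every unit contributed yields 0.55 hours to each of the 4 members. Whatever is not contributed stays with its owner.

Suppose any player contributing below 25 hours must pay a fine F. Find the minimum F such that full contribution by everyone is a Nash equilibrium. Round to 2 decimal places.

11.25 hours

Given the others contribute fully, the best deviation is to contribute 0 (any partial contribution still incurs the fine and gives up units whose private return 0.55 is below 1).
Deviating from 25 to 0 saves 25 hours but forfeits the deviator's share of the drop in the shared-notes effort: 0.55 × 25 = 13.75.
So the deviation gain is 25 − 13.75 = 11.25, and the fine must be at least 11.25 hours to wipe it out.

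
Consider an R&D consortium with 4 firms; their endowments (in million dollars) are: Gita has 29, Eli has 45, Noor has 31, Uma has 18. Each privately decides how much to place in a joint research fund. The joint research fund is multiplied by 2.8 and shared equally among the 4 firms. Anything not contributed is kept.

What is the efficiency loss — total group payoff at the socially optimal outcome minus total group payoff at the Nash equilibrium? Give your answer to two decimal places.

The private return per contributed unit is 2.8/4 = 0.7000 < 1 for every player regardless of endowment, so the Nash equilibrium is zero contribution and the group total is Σ E_j = 29 + 45 + 31 + 18 = 123.
Each contributed unit returns 2.800 to the group, so the social optimum is full contribution by everyone: group total = 2.800 × 123 = 344.40.
Efficiency loss = (2.800 − 1) × 123 = 221.40.

221.40 million dollars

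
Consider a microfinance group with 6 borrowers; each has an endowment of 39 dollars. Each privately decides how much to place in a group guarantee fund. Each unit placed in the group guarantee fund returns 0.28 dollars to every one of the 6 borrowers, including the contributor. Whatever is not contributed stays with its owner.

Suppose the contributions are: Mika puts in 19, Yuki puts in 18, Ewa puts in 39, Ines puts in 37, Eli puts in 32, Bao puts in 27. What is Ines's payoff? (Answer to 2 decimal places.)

50.16 dollars

Total contributed: 19 + 18 + 39 + 37 + 32 + 27 = 172.
Each receives 0.28 × 172 = 48.16 from the group guarantee fund.
Ines keeps 39 − 37 = 2, so Ines's payoff is 2 + 48.16 = 50.16.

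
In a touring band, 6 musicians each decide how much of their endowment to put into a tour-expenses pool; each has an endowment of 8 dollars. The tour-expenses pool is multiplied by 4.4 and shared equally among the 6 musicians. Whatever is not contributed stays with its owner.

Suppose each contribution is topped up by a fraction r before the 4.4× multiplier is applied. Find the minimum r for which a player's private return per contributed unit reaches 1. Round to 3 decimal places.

0.364

With matching at rate r, one contributed unit becomes (1 + r) in the tour-expenses pool and returns 4.4 × (1 + r) / 6 to the contributor.
Setting this equal to 1: 1 + r = 6/4.4 = 1.3636.
So the minimum matching rate is r = 1.3636 − 1 = 0.364.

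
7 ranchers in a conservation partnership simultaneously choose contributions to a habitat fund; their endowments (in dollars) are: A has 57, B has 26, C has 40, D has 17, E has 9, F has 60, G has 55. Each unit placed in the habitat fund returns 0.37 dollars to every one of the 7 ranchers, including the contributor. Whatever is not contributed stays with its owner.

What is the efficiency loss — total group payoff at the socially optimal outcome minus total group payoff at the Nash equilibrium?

419.76 dollars

The private return per contributed unit is 0.37 < 1 for everyone, so the Nash equilibrium is zero contribution and the group total is Σ E_j = 57 + 26 + 40 + 17 + 9 + 60 + 55 = 264.
Each contributed unit returns 2.590 to the group, so the social optimum is full contribution by everyone: group total = 2.590 × 264 = 683.76.
Efficiency loss = (2.590 − 1) × 264 = 419.76.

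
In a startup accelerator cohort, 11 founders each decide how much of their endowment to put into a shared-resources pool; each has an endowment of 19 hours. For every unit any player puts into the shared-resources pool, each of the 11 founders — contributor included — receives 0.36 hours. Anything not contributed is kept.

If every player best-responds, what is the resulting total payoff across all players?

209.00 hours

The private return per contributed unit is 0.36 < 1, so contributing 0 is dominant for every player. At the Nash equilibrium everyone keeps their 19, and the group total is 11 × 19 = 209.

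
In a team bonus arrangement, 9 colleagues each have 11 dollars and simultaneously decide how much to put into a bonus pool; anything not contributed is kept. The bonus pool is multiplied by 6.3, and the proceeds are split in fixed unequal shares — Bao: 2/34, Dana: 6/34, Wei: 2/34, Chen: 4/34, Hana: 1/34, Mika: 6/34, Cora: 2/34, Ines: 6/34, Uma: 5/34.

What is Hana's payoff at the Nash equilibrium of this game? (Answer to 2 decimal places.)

A player with share s gets back 6.3·s per unit contributed, so full contribution is dominant for anyone with s > 1/6.3 = 0.1587 and zero contribution is dominant for anyone below.
Dana, Mika and Ines are above the threshold, contributing 11 each; the remaining 6 contribute 0. Total contributed: 33.
Hana keeps 11 and receives 6.3 × 33 × 1/34 = 6.11 from the bonus pool, for a payoff of 17.11.

17.11 dollars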